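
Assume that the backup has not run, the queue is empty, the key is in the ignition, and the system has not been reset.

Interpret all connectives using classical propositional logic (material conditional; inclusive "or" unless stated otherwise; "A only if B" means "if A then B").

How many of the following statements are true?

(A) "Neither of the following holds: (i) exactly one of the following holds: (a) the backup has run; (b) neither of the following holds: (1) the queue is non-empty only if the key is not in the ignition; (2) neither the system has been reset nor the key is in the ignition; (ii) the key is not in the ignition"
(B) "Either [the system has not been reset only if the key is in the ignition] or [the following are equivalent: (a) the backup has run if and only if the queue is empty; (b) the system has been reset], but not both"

1

Let P = "the backup has run" (False), M = "the queue is empty" (True), S = "the key is in the ignition" (True), H = "the system has been reset" (False).

(A): Formalization: (P xor ((not M -> not S) nor (H nor S))) nor not S

not M = not True = False
not S = not True = False
not M -> not S = False -> False = True
H nor S = False nor True = False
(not M -> not S) nor (H nor S) = True nor False = False
P xor ((not M -> not S) nor (H nor S)) = False xor False = False
not S = not True = False
(P xor ((not M -> not S) nor (H nor S))) nor not S = False nor False = True
So (A) is true.

(B): Formalization: (not H -> S) xor ((P iff M) iff H)

not H = not False = True
not H -> S = True -> True = True
P iff M = False iff True = False
(P iff M) iff H = False iff False = True
(not H -> S) xor ((P iff M) iff H) = True xor True = False
Thus (B) is false.

Count: 1.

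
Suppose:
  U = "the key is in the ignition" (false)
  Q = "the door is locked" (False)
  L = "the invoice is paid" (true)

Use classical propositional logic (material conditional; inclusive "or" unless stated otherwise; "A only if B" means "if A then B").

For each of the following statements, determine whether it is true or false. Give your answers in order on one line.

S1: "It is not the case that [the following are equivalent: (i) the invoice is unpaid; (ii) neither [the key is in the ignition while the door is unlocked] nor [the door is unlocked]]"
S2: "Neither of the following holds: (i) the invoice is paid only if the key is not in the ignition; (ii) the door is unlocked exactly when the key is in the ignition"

S1 F / S2 F

S1: In symbols: ¬(¬L ↔ ((U ∧ ¬Q) ↓ ¬Q))

¬L = ¬T = F
¬Q = ¬F = T
U ∧ ¬Q = F ∧ T = F
¬Q = ¬F = T
(U ∧ ¬Q) ↓ ¬Q = F ↓ T = F
¬L ↔ ((U ∧ ¬Q) ↓ ¬Q) = F ↔ F = T
¬(¬L ↔ ((U ∧ ¬Q) ↓ ¬Q)) = ¬T = F
So S1 is false.

S2: Parsed as (L → ¬U) ↓ (¬Q ↔ U)

¬U = ¬F = T
L → ¬U = T → T = T
¬Q = ¬F = T
¬Q ↔ U = T ↔ F = F
(L → ¬U) ↓ (¬Q ↔ U) = T ↓ F = F
Hence S2 is false.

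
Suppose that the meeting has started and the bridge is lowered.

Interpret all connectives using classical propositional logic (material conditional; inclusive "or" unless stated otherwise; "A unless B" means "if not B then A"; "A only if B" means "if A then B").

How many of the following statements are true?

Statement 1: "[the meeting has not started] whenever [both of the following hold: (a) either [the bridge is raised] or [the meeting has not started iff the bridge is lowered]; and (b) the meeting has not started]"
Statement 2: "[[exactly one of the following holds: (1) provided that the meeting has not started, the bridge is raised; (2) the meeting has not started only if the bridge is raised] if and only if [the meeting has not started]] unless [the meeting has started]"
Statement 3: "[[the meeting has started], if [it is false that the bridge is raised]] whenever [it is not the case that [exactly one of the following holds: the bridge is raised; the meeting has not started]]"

3

Let Q = "the bridge is raised" (F), P = "the meeting has started" (T).

Statement 1: This is ((Q | (~P <-> ~Q)) & ~P) -> ~P.

~P = ~T = F
~Q = ~F = T
~P <-> ~Q = F <-> T = F
Q | (~P <-> ~Q) = F | F = F
~P = ~T = F
(Q | (~P <-> ~Q)) & ~P = F & F = F
~P = ~T = F
((Q | (~P <-> ~Q)) & ~P) -> ~P = F -> F = T
Hence Statement 1 is true.

Statement 2: Formalization: (((~P -> Q) xor (~P -> Q)) <-> ~P) | P

~P = ~T = F
~P -> Q = F -> F = T
~P = ~T = F
~P -> Q = F -> F = T
(~P -> Q) xor (~P -> Q) = T xor T = F
~P = ~T = F
((~P -> Q) xor (~P -> Q)) <-> ~P = F <-> F = T
(((~P -> Q) xor (~P -> Q)) <-> ~P) | P = T | T = T
Thus Statement 2 is true.

Statement 3: This is ~(Q xor ~P) -> (~Q -> P).

~P = ~T = F
Q xor ~P = F xor F = F
~(Q xor ~P) = ~F = T
~Q = ~F = T
~Q -> P = T -> T = T
~(Q xor ~P) -> (~Q -> P) = T -> T = T
So Statement 3 is true.

True statements: 3 (Statement 1, Statement 2, Statement 3).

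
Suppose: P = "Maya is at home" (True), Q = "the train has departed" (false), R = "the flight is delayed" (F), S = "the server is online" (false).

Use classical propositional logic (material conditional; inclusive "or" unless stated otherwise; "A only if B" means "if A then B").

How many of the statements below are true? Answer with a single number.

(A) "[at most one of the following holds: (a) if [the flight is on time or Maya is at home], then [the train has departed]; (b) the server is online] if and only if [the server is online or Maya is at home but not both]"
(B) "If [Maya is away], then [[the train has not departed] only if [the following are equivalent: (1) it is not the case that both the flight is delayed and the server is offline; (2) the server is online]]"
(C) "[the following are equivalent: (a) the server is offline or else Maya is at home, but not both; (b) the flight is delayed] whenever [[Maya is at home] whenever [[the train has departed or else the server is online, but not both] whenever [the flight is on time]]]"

3

(A): This is (((~R | P) -> Q) nand S) <-> (S xor P).

~R = ~F = T
~R | P = T | T = T
(~R | P) -> Q = T -> F = F
((~R | P) -> Q) nand S = F nand F = T
S xor P = F xor T = T
(((~R | P) -> Q) nand S) <-> (S xor P) = T <-> T = T
So (A) is true.

(B): Formalization: ~P -> (~Q -> ((R nand ~S) <-> S))

~P = ~T = F
~Q = ~F = T
~S = ~F = T
R nand ~S = F nand T = T
(R nand ~S) <-> S = T <-> F = F
~Q -> ((R nand ~S) <-> S) = T -> F = F
~P -> (~Q -> ((R nand ~S) <-> S)) = F -> F = T
Thus (B) is true.

(C): Parsed as ((~R -> (Q xor S)) -> P) -> ((~S xor P) <-> R)

~R = ~F = T
Q xor S = F xor F = F
~R -> (Q xor S) = T -> F = F
(~R -> (Q xor S)) -> P = F -> T = T
~S = ~F = T
~S xor P = T xor T = F
(~S xor P) <-> R = F <-> F = T
((~R -> (Q xor S)) -> P) -> ((~S xor P) <-> R) = T -> T = T
Hence (C) is true.

Count: 3.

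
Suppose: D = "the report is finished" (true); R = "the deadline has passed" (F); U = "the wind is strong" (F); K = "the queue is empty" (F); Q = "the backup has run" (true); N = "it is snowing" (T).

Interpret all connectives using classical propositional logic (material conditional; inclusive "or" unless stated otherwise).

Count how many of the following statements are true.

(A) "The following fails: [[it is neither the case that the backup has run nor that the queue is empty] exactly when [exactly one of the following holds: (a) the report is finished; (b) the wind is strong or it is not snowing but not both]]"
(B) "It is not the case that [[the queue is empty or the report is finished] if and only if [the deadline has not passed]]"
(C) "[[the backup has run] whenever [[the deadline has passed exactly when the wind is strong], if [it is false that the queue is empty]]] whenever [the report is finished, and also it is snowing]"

(A): In symbols: ¬((Q ↓ K) ↔ (D ⊕ (U ⊕ ¬N)))

Q ↓ K = T ↓ F = F
¬N = ¬T = F
U ⊕ ¬N = F ⊕ F = F
D ⊕ (U ⊕ ¬N) = T ⊕ F = T
(Q ↓ K) ↔ (D ⊕ (U ⊕ ¬N)) = F ↔ T = F
¬((Q ↓ K) ↔ (D ⊕ (U ⊕ ¬N))) = ¬F = T
Hence (A) is true.

(B): In symbols: ¬((K ∨ D) ↔ ¬R)

K ∨ D = F ∨ T = T
¬R = ¬F = T
(K ∨ D) ↔ ¬R = T ↔ T = T
¬((K ∨ D) ↔ ¬R) = ¬T = F
Thus (B) is false.

(C): Parsed as (D ∧ N) → ((¬K → (R ↔ U)) → Q)

D ∧ N = T ∧ T = T
¬K = ¬F = T
R ↔ U = F ↔ F = T
¬K → (R ↔ U) = T → T = T
(¬K → (R ↔ U)) → Q = T → T = T
(D ∧ N) → ((¬K → (R ↔ U)) → Q) = T → T = T
Thus (C) is true.

Count: 2.

2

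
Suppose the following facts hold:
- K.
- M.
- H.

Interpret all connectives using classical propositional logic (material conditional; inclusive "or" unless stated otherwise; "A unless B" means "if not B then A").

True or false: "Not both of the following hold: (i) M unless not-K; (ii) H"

Formalization: (M | ~K) nand H

~K = ~T = F
M | ~K = T | F = T
(M | ~K) nand H = T nand T = F

False.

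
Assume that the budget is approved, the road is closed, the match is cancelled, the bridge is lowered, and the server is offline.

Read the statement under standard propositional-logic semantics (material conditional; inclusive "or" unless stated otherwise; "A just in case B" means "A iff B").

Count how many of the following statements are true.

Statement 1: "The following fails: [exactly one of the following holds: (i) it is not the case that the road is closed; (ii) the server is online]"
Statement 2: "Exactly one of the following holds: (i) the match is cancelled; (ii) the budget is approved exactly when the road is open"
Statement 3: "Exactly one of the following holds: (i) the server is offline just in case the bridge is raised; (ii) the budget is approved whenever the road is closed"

3

Let H = "the road is closed" (T), U = "the server is online" (F), D = "the match is cancelled" (T), W = "the budget is approved" (T), L = "the bridge is raised" (F).

Statement 1: Formalization: ¬(¬H ⊕ U)

¬H = ¬T = F
¬H ⊕ U = F ⊕ F = F
¬(¬H ⊕ U) = ¬F = T
Thus Statement 1 is true.

Statement 2: In symbols: D ⊕ (W ↔ ¬H)

¬H = ¬T = F
W ↔ ¬H = T ↔ F = F
D ⊕ (W ↔ ¬H) = T ⊕ F = T
Hence Statement 2 is true.

Statement 3: Formalization: (¬U ↔ L) ⊕ (H → W)

¬U = ¬F = T
¬U ↔ L = T ↔ F = F
H → W = T → T = T
(¬U ↔ L) ⊕ (H → W) = F ⊕ T = T
Hence Statement 3 is true.

True statements: 3 (Statement 1, Statement 2, Statement 3).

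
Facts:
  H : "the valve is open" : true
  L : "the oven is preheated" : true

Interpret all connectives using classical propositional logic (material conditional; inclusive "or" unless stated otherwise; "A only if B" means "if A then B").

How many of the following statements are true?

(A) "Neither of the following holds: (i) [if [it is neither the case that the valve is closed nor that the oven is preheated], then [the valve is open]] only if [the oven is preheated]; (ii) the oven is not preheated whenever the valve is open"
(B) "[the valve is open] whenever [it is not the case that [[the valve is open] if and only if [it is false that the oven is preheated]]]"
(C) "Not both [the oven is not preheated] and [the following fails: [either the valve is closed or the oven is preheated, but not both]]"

2

(A): This is (((not H nor L) -> H) -> L) nor (H -> not L).

not H = not True = False
not H nor L = False nor True = False
(not H nor L) -> H = False -> True = True
((not H nor L) -> H) -> L = True -> True = True
not L = not True = False
H -> not L = True -> False = False
(((not H nor L) -> H) -> L) nor (H -> not L) = True nor False = False
So (A) is false.

(B): Formalization: not (H iff not L) -> H

not L = not True = False
H iff not L = True iff False = False
not (H iff not L) = not False = True
not (H iff not L) -> H = True -> True = True
Thus (B) is true.

(C): Formalization: not L nand not (not H xor L)

not L = not True = False
not H = not True = False
not H xor L = False xor True = True
not (not H xor L) = not True = False
not L nand not (not H xor L) = False nand False = True
So (C) is true.

Count: 2.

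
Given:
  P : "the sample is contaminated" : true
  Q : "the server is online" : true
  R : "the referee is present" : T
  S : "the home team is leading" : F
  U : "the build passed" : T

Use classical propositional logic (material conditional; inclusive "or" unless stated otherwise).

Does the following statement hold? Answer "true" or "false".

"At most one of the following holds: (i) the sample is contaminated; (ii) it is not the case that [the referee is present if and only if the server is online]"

True

This is P ↑ ¬(R ↔ Q).

R ↔ Q = T ↔ T = T
¬(R ↔ Q) = ¬T = F
P ↑ ¬(R ↔ Q) = T ↑ F = T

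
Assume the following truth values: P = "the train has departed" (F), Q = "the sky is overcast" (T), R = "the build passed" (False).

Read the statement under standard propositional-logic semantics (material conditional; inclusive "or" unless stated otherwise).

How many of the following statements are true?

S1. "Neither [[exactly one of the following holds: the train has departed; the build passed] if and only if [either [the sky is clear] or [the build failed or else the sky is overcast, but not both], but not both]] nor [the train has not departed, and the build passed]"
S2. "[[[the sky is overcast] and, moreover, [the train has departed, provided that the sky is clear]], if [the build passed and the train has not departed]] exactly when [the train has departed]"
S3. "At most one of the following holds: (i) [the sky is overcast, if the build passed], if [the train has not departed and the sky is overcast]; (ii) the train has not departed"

0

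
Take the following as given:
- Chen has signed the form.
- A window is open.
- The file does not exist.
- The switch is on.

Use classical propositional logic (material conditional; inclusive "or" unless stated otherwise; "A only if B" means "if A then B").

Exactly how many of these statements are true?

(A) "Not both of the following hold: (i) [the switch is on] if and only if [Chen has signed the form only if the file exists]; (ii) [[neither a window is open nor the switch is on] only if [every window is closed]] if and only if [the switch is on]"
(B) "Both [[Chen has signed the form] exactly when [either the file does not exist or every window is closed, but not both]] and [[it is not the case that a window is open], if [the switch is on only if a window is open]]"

1

Let S = "the switch is on" (T), P = "Chen has signed the form" (T), R = "the file exists" (F), Q = "a window is open" (T).

(A): This is (S ↔ (P → R)) ↑ (((Q ↓ S) → ¬Q) ↔ S).

P → R = T → F = F
S ↔ (P → R) = T ↔ F = F
Q ↓ S = T ↓ T = F
¬Q = ¬T = F
(Q ↓ S) → ¬Q = F → F = T
((Q ↓ S) → ¬Q) ↔ S = T ↔ T = T
(S ↔ (P → R)) ↑ (((Q ↓ S) → ¬Q) ↔ S) = F ↑ T = T
Hence (A) is true.

(B): Formalization: (P ↔ (¬R ⊕ ¬Q)) ∧ ((S → Q) → ¬Q)

¬R = ¬F = T
¬Q = ¬T = F
¬R ⊕ ¬Q = T ⊕ F = T
P ↔ (¬R ⊕ ¬Q) = T ↔ T = T
S → Q = T → T = T
¬Q = ¬T = F
(S → Q) → ¬Q = T → F = F
(P ↔ (¬R ⊕ ¬Q)) ∧ ((S → Q) → ¬Q) = T ∧ F = F
So (B) is false.

1 of the 2 statements is true.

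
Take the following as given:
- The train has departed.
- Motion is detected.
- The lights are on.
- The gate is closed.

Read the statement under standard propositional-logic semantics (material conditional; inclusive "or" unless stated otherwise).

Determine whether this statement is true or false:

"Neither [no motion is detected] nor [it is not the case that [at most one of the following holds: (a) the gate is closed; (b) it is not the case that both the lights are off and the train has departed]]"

Let Q = "motion is detected" (True), S = "the gate is open" (False), R = "the lights are on" (True), P = "the train has departed" (True).
Formalization: not Q nor not (not S nand (not R nand P))

not Q = not True = False
not S = not False = True
not R = not True = False
not R nand P = False nand True = True
not S nand (not R nand P) = True nand True = False
not (not S nand (not R nand P)) = not False = True
not Q nor not (not S nand (not R nand P)) = False nor True = False

false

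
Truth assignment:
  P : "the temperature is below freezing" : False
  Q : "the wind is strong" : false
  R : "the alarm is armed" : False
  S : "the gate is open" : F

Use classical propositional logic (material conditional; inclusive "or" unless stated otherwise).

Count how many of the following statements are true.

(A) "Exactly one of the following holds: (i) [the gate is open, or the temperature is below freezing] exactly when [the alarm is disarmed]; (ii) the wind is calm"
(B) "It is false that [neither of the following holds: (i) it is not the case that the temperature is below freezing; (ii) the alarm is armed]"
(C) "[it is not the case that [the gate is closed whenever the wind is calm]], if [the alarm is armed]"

(A): Formalization: ((S | P) <-> ~R) xor ~Q

S | P = F | F = F
~R = ~F = T
(S | P) <-> ~R = F <-> T = F
~Q = ~F = T
((S | P) <-> ~R) xor ~Q = F xor T = T
So (A) is true.

(B): In symbols: ~(~P nor R)

~P = ~F = T
~P nor R = T nor F = F
~(~P nor R) = ~F = T
Hence (B) is true.

(C): Parsed as R -> ~(~Q -> ~S)

~Q = ~F = T
~S = ~F = T
~Q -> ~S = T -> T = T
~(~Q -> ~S) = ~T = F
R -> ~(~Q -> ~S) = F -> F = T
So (C) is true.

3 of the 3 statements are true.

3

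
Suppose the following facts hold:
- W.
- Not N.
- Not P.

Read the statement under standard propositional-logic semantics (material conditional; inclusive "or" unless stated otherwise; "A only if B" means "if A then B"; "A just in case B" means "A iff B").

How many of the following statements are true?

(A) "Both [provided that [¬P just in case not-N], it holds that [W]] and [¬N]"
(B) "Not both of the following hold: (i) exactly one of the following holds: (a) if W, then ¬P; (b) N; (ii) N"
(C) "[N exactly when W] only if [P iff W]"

3

(A): Formalization: ((not P iff not N) -> W) and not N

not P = not False = True
not N = not False = True
not P iff not N = True iff True = True
(not P iff not N) -> W = True -> True = True
not N = not False = True
((not P iff not N) -> W) and not N = True and True = True
Hence (A) is true.

(B): In symbols: ((W -> not P) xor N) nand N

not P = not False = True
W -> not P = True -> True = True
(W -> not P) xor N = True xor False = True
((W -> not P) xor N) nand N = True nand False = True
Hence (B) is true.

(C): Formalization: (N iff W) -> (P iff W)

N iff W = False iff True = False
P iff W = False iff True = False
(N iff W) -> (P iff W) = False -> False = True
So (C) is true.

3 of the 3 statements are true ((A), (B), (C)).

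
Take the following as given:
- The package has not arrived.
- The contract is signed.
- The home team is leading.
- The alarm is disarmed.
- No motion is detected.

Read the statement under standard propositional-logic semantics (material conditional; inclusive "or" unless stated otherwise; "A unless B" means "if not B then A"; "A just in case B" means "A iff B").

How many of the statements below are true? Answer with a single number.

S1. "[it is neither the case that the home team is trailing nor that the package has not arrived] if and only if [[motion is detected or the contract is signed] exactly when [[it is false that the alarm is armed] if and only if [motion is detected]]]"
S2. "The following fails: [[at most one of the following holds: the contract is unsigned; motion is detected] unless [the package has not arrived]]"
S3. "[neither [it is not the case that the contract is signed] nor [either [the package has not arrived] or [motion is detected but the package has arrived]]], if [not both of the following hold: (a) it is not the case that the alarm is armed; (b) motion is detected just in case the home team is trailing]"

2

Let G = "the home team is leading" (T), M = "the package has arrived" (F), S = "motion is detected" (F), D = "the contract is signed" (T), K = "the alarm is armed" (F).

S1: Parsed as (¬G ↓ ¬M) ↔ ((S ∨ D) ↔ (¬K ↔ S))

¬G = ¬T = F
¬M = ¬F = T
¬G ↓ ¬M = F ↓ T = F
S ∨ D = F ∨ T = T
¬K = ¬F = T
¬K ↔ S = T ↔ F = F
(S ∨ D) ↔ (¬K ↔ S) = T ↔ F = F
(¬G ↓ ¬M) ↔ ((S ∨ D) ↔ (¬K ↔ S)) = F ↔ F = T
Hence S1 is true.

S2: In symbols: ¬((¬D ↑ S) ∨ ¬M)

¬D = ¬T = F
¬D ↑ S = F ↑ F = T
¬M = ¬F = T
(¬D ↑ S) ∨ ¬M = T ∨ T = T
¬((¬D ↑ S) ∨ ¬M) = ¬T = F
Hence S2 is false.

S3: Formalization: (¬K ↑ (S ↔ ¬G)) → (¬D ↓ (¬M ∨ (S ∧ M)))

¬K = ¬F = T
¬G = ¬T = F
S ↔ ¬G = F ↔ F = T
¬K ↑ (S ↔ ¬G) = T ↑ T = F
¬D = ¬T = F
¬M = ¬F = T
S ∧ M = F ∧ F = F
¬M ∨ (S ∧ M) = T ∨ F = T
¬D ↓ (¬M ∨ (S ∧ M)) = F ↓ T = F
(¬K ↑ (S ↔ ¬G)) → (¬D ↓ (¬M ∨ (S ∧ M))) = F → F = T
Hence S3 is true.

True statements: 2 (S1, S3).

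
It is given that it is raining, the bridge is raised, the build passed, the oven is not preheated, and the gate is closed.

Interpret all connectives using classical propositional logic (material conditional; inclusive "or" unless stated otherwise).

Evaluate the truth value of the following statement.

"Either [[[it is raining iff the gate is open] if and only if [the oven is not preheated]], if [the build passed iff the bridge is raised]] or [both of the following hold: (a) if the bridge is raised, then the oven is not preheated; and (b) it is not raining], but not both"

Let D = "the build passed" (T), G = "the bridge is raised" (T), M = "it is raining" (T), L = "the gate is open" (F), Q = "the oven is preheated" (F).
Formalization: ((D <-> G) -> ((M <-> L) <-> ~Q)) xor ((G -> ~Q) & ~M)

D <-> G = T <-> T = T
M <-> L = T <-> F = F
~Q = ~F = T
(M <-> L) <-> ~Q = F <-> T = F
(D <-> G) -> ((M <-> L) <-> ~Q) = T -> F = F
~Q = ~F = T
G -> ~Q = T -> T = T
~M = ~T = F
(G -> ~Q) & ~M = T & F = F
((D <-> G) -> ((M <-> L) <-> ~Q)) xor ((G -> ~Q) & ~M) = F xor F = F

False.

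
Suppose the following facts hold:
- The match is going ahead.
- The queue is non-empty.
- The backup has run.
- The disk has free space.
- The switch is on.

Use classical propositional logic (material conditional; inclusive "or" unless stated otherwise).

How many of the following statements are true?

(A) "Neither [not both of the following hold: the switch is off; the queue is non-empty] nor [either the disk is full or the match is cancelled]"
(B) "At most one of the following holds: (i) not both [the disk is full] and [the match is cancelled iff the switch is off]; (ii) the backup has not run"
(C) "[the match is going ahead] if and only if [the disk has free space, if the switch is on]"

2

Let U = "the switch is on" (T), Q = "the queue is empty" (F), S = "the disk is full" (F), P = "the match is cancelled" (F), R = "the backup has run" (T).

(A): This is (¬U ↑ ¬Q) ↓ (S ∨ P).

¬U = ¬T = F
¬Q = ¬F = T
¬U ↑ ¬Q = F ↑ T = T
S ∨ P = F ∨ F = F
(¬U ↑ ¬Q) ↓ (S ∨ P) = T ↓ F = F
So (A) is false.

(B): In symbols: (S ↑ (P ↔ ¬U)) ↑ ¬R

¬U = ¬T = F
P ↔ ¬U = F ↔ F = T
S ↑ (P ↔ ¬U) = F ↑ T = T
¬R = ¬T = F
(S ↑ (P ↔ ¬U)) ↑ ¬R = T ↑ F = T
Hence (B) is true.

(C): This is ¬P ↔ (U → ¬S).

¬P = ¬F = T
¬S = ¬F = T
U → ¬S = T → T = T
¬P ↔ (U → ¬S) = T ↔ T = T
Thus (C) is true.

2 of the 3 statements are true ((B), (C)).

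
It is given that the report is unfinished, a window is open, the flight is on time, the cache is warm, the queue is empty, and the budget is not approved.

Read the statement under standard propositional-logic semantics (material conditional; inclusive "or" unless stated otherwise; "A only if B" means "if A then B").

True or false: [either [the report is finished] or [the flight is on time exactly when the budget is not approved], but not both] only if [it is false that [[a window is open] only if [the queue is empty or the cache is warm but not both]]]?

True.

Let L = "the report is finished" (False), G = "the flight is delayed" (False), H = "the budget is approved" (False), P = "a window is open" (True), V = "the queue is empty" (True), W = "the cache is warm" (True).
Parsed as (L xor (not G iff not H)) -> not (P -> (V xor W))

not G = not False = True
not H = not False = True
not G iff not H = True iff True = True
L xor (not G iff not H) = False xor True = True
V xor W = True xor True = False
P -> (V xor W) = True -> False = False
not (P -> (V xor W)) = not False = True
(L xor (not G iff not H)) -> not (P -> (V xor W)) = True -> True = True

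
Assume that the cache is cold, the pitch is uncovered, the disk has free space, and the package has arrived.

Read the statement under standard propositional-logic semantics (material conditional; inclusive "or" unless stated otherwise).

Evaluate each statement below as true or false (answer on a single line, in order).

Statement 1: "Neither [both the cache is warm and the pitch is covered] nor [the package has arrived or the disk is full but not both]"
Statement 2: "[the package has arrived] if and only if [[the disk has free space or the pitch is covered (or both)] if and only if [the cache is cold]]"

Let P = "the cache is warm" (F), Q = "the pitch is covered" (F), S = "the package has arrived" (T), R = "the disk is full" (F).

Statement 1: Formalization: (P ∧ Q) ↓ (S ⊕ R)

P ∧ Q = F ∧ F = F
S ⊕ R = T ⊕ F = T
(P ∧ Q) ↓ (S ⊕ R) = F ↓ T = F
So Statement 1 is false.

Statement 2: This is S ↔ ((¬R ∨ Q) ↔ ¬P).

¬R = ¬F = T
¬R ∨ Q = T ∨ F = T
¬P = ¬F = T
(¬R ∨ Q) ↔ ¬P = T ↔ T = T
S ↔ ((¬R ∨ Q) ↔ ¬P) = T ↔ T = T
So Statement 2 is true.

Statement 1 False; Statement 2 True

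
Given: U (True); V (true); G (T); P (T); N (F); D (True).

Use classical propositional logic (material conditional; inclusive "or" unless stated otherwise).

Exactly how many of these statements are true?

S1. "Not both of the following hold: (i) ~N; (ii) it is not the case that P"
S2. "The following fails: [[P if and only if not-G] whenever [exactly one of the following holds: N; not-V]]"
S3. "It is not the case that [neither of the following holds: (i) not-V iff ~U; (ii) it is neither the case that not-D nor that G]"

S1: In symbols: ~N nand ~P

~N = ~F = T
~P = ~T = F
~N nand ~P = T nand F = T
Thus S1 is true.

S2: Formalization: ~((N xor ~V) -> (P <-> ~G))

~V = ~T = F
N xor ~V = F xor F = F
~G = ~T = F
P <-> ~G = T <-> F = F
(N xor ~V) -> (P <-> ~G) = F -> F = T
~((N xor ~V) -> (P <-> ~G)) = ~T = F
Hence S2 is false.

S3: Parsed as ~((~V <-> ~U) nor (~D nor G))

~V = ~T = F
~U = ~T = F
~V <-> ~U = F <-> F = T
~D = ~T = F
~D nor G = F nor T = F
(~V <-> ~U) nor (~D nor G) = T nor F = F
~((~V <-> ~U) nor (~D nor G)) = ~F = T
So S3 is true.

2 of the 3 statements are true (S1, S3).

2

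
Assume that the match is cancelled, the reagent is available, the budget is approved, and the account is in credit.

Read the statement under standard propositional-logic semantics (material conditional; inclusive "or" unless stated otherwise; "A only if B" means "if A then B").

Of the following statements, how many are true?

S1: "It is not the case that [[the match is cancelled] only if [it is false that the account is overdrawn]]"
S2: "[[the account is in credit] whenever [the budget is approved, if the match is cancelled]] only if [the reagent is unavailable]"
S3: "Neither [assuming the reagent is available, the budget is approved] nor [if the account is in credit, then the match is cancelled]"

0

Let P = "the match is cancelled" (True), S = "the account is overdrawn" (False), R = "the budget is approved" (True), Q = "the reagent is available" (True).

S1: This is not (P -> not S).

not S = not False = True
P -> not S = True -> True = True
not (P -> not S) = not True = False
Thus S1 is false.

S2: In symbols: ((P -> R) -> not S) -> not Q

P -> R = True -> True = True
not S = not False = True
(P -> R) -> not S = True -> True = True
not Q = not True = False
((P -> R) -> not S) -> not Q = True -> False = False
Hence S2 is false.

S3: Formalization: (Q -> R) nor (not S -> P)

Q -> R = True -> True = True
not S = not False = True
not S -> P = True -> True = True
(Q -> R) nor (not S -> P) = True nor True = False
Hence S3 is false.

True statements: 0 (none).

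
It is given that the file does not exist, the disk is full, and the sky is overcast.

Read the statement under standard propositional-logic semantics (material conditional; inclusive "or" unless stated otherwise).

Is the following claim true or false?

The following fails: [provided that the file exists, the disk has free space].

False.

Let P = "the file exists" (F), Q = "the disk is full" (T).
In symbols: ¬(P → ¬Q)

¬Q = ¬T = F
P → ¬Q = F → F = T
¬(P → ¬Q) = ¬T = F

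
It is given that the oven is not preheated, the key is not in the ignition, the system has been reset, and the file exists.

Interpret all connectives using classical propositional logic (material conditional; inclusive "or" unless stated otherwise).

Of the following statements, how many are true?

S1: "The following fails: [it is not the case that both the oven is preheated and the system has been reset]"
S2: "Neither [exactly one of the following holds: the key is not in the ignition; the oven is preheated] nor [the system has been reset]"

Let P = "the oven is preheated" (F), R = "the system has been reset" (T), Q = "the key is in the ignition" (F).

S1: In symbols: ¬(P ↑ R)

P ↑ R = F ↑ T = T
¬(P ↑ R) = ¬T = F
Hence S1 is false.

S2: Parsed as (¬Q ⊕ P) ↓ R

¬Q = ¬F = T
¬Q ⊕ P = T ⊕ F = T
(¬Q ⊕ P) ↓ R = T ↓ T = F
Hence S2 is false.

0 of the 2 statements are true (none).

0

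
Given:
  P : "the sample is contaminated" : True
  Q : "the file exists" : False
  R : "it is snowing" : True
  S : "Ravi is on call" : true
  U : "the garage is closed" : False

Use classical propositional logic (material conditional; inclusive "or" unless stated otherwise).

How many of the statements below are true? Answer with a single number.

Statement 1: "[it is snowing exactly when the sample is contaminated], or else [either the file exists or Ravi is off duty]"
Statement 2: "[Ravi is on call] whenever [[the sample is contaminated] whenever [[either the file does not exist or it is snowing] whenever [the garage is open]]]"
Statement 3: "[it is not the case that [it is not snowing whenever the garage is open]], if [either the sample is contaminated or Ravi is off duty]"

3

Statement 1: Parsed as (R iff P) or (Q or not S)

R iff P = True iff True = True
not S = not True = False
Q or not S = False or False = False
(R iff P) or (Q or not S) = True or False = True
Thus Statement 1 is true.

Statement 2: Parsed as ((not U -> (not Q or R)) -> P) -> S

not U = not False = True
not Q = not False = True
not Q or R = True or True = True
not U -> (not Q or R) = True -> True = True
(not U -> (not Q or R)) -> P = True -> True = True
((not U -> (not Q or R)) -> P) -> S = True -> True = True
Thus Statement 2 is true.

Statement 3: Formalization: (P or not S) -> not (not U -> not R)

not S = not True = False
P or not S = True or False = True
not U = not False = True
not R = not True = False
not U -> not R = True -> False = False
not (not U -> not R) = not False = True
(P or not S) -> not (not U -> not R) = True -> True = True
Hence Statement 3 is true.

Count: 3.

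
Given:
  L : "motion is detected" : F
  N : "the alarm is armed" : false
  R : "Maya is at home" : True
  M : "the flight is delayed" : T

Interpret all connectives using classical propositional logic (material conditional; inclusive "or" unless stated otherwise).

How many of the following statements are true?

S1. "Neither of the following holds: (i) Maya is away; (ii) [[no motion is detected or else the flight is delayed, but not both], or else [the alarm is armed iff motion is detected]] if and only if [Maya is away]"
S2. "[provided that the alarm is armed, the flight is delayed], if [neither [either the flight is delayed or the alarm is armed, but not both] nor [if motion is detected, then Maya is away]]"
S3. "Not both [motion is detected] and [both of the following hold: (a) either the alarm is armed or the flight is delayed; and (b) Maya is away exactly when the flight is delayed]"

S1: Formalization: not R nor (((not L xor M) or (N iff L)) iff not R)

not R = not True = False
not L = not False = True
not L xor M = True xor True = False
N iff L = False iff False = True
(not L xor M) or (N iff L) = False or True = True
not R = not True = False
((not L xor M) or (N iff L)) iff not R = True iff False = False
not R nor (((not L xor M) or (N iff L)) iff not R) = False nor False = True
Thus S1 is true.

S2: This is ((M xor N) nor (L -> not R)) -> (N -> M).

M xor N = True xor False = True
not R = not True = False
L -> not R = False -> False = True
(M xor N) nor (L -> not R) = True nor True = False
N -> M = False -> True = True
((M xor N) nor (L -> not R)) -> (N -> M) = False -> True = True
So S2 is true.

S3: This is L nand ((N or M) and (not R iff M)).

N or M = False or True = True
not R = not True = False
not R iff M = False iff True = False
(N or M) and (not R iff M) = True and False = False
L nand ((N or M) and (not R iff M)) = False nand False = True
Hence S3 is true.

True statements: 3 (S1, S2, S3).

3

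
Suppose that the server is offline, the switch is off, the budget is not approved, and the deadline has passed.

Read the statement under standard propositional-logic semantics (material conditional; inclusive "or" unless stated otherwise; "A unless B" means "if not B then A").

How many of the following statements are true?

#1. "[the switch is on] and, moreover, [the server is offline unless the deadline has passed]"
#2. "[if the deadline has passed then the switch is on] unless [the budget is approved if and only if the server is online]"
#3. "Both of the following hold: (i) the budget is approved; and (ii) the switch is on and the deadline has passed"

Let Q = "the switch is on" (False), P = "the server is online" (False), S = "the deadline has passed" (True), R = "the budget is approved" (False).

#1: In symbols: Q and (not P or S)

not P = not False = True
not P or S = True or True = True
Q and (not P or S) = False and True = False
So #1 is false.

#2: This is (S -> Q) or (R iff P).

S -> Q = True -> False = False
R iff P = False iff False = True
(S -> Q) or (R iff P) = False or True = True
Hence #2 is true.

#3: This is R and (Q and S).

Q and S = False and True = False
R and (Q and S) = False and False = False
So #3 is false.

1 of the 3 statements is true (#2).

1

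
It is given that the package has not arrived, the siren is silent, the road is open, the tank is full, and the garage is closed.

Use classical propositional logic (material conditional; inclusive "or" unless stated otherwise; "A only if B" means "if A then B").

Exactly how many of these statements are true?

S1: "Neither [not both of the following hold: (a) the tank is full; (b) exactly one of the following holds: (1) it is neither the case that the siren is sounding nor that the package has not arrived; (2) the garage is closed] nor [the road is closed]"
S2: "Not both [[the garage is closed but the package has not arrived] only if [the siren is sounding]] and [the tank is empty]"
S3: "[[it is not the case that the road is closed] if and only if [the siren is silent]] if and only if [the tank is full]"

Let D = "the tank is full" (T), W = "the siren is sounding" (F), R = "the package has arrived" (F), V = "the garage is closed" (T), H = "the road is closed" (F).

S1: Parsed as (D ↑ ((W ↓ ¬R) ⊕ V)) ↓ H

¬R = ¬F = T
W ↓ ¬R = F ↓ T = F
(W ↓ ¬R) ⊕ V = F ⊕ T = T
D ↑ ((W ↓ ¬R) ⊕ V) = T ↑ T = F
(D ↑ ((W ↓ ¬R) ⊕ V)) ↓ H = F ↓ F = T
So S1 is true.

S2: Parsed as ((V ∧ ¬R) → W) ↑ ¬D

¬R = ¬F = T
V ∧ ¬R = T ∧ T = T
(V ∧ ¬R) → W = T → F = F
¬D = ¬T = F
((V ∧ ¬R) → W) ↑ ¬D = F ↑ F = T
Hence S2 is true.

S3: Parsed as (¬H ↔ ¬W) ↔ D

¬H = ¬F = T
¬W = ¬F = T
¬H ↔ ¬W = T ↔ T = T
(¬H ↔ ¬W) ↔ D = T ↔ T = T
Thus S3 is true.

3 of the 3 statements are true (S1, S2, S3).

3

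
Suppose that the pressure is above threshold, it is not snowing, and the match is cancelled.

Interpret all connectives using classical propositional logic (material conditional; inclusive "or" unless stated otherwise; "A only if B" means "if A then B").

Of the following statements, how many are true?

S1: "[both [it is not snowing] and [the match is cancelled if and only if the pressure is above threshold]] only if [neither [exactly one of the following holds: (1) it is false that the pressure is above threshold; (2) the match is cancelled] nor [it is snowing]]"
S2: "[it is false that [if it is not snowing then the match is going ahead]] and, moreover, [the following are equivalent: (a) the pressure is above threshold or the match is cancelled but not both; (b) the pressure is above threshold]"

0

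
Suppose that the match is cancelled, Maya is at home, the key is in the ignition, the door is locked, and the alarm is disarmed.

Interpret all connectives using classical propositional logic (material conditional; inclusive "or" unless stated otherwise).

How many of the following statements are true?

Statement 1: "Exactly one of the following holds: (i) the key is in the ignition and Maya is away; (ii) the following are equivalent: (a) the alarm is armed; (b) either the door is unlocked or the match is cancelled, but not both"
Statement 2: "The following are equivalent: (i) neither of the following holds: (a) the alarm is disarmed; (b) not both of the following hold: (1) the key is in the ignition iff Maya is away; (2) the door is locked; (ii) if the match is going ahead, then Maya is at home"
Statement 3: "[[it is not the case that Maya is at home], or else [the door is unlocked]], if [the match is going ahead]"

Let H = "the key is in the ignition" (T), V = "Maya is at home" (T), M = "the alarm is armed" (F), U = "the door is locked" (T), L = "the match is cancelled" (T).

Statement 1: In symbols: (H ∧ ¬V) ⊕ (M ↔ (¬U ⊕ L))

¬V = ¬T = F
H ∧ ¬V = T ∧ F = F
¬U = ¬T = F
¬U ⊕ L = F ⊕ T = T
M ↔ (¬U ⊕ L) = F ↔ T = F
(H ∧ ¬V) ⊕ (M ↔ (¬U ⊕ L)) = F ⊕ F = F
So Statement 1 is false.

Statement 2: This is (¬M ↓ ((H ↔ ¬V) ↑ U)) ↔ (¬L → V).

¬M = ¬F = T
¬V = ¬T = F
H ↔ ¬V = T ↔ F = F
(H ↔ ¬V) ↑ U = F ↑ T = T
¬M ↓ ((H ↔ ¬V) ↑ U) = T ↓ T = F
¬L = ¬T = F
¬L → V = F → T = T
(¬M ↓ ((H ↔ ¬V) ↑ U)) ↔ (¬L → V) = F ↔ T = F
So Statement 2 is false.

Statement 3: This is ¬L → (¬V ∨ ¬U).

¬L = ¬T = F
¬V = ¬T = F
¬U = ¬T = F
¬V ∨ ¬U = F ∨ F = F
¬L → (¬V ∨ ¬U) = F → F = T
So Statement 3 is true.

1 of the 3 statements is true (Statement 3).

1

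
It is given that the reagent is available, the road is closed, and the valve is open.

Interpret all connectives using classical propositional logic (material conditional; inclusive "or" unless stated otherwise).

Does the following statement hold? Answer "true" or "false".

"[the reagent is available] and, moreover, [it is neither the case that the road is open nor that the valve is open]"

Let P = "the reagent is available" (T), Q = "the road is closed" (T), R = "the valve is open" (T).
This is P & (~Q nor R).

~Q = ~T = F
~Q nor R = F nor T = F
P & (~Q nor R) = T & F = F

The statement is false.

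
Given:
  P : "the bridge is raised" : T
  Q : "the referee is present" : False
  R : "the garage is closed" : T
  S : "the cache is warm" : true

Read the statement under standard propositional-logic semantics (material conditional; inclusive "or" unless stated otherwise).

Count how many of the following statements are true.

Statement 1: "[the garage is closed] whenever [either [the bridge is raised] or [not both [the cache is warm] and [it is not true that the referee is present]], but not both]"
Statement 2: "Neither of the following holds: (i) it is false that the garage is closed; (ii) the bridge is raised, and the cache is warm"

1

Statement 1: Parsed as (P xor (S nand ~Q)) -> R

~Q = ~F = T
S nand ~Q = T nand T = F
P xor (S nand ~Q) = T xor F = T
(P xor (S nand ~Q)) -> R = T -> T = T
Thus Statement 1 is true.

Statement 2: This is ~R nor (P & S).

~R = ~T = F
P & S = T & T = T
~R nor (P & S) = F nor T = F
Thus Statement 2 is false.

1 of the 2 statements is true.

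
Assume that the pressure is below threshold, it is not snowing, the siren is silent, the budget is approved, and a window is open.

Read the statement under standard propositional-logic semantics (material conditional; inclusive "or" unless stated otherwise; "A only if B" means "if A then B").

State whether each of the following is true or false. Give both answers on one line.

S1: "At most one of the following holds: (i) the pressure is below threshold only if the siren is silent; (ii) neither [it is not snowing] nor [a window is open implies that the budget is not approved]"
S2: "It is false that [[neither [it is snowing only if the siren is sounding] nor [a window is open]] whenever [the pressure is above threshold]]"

Let P = "the pressure is above threshold" (F), R = "the siren is sounding" (F), Q = "it is snowing" (F), U = "a window is open" (T), S = "the budget is approved" (T).

S1: In symbols: (~P -> ~R) nand (~Q nor (U -> ~S))

~P = ~F = T
~R = ~F = T
~P -> ~R = T -> T = T
~Q = ~F = T
~S = ~T = F
U -> ~S = T -> F = F
~Q nor (U -> ~S) = T nor F = F
(~P -> ~R) nand (~Q nor (U -> ~S)) = T nand F = T
Thus S1 is true.

S2: Parsed as ~(P -> ((Q -> R) nor U))

Q -> R = F -> F = T
(Q -> R) nor U = T nor T = F
P -> ((Q -> R) nor U) = F -> F = T
~(P -> ((Q -> R) nor U)) = ~T = F
Thus S2 is false.

S1 T; S2 F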